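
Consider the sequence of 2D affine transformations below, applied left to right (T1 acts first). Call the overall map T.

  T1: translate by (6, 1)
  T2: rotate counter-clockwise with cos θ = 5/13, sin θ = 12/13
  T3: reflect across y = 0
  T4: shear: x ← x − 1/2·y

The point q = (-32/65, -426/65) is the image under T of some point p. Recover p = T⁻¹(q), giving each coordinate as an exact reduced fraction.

p = (-7/5, 5)

T1 = [1 0 6; 0 1 1; 0 0 1]
T2·T1 = [5/13 -12/13 18/13; 12/13 5/13 77/13; 0 0 1]
T3·…·T1 = [5/13 -12/13 18/13; -12/13 -5/13 -77/13; 0 0 1]
T4·…·T1 = [11/13 -19/26 113/26; -12/13 -5/13 -77/13; 0 0 1]
det M = -1; M⁻¹ = [5/13 -19/26 -6; -12/13 -11/13 -1; 0 0 1]
M⁻¹ · (-32/65, -426/65)ᵀ = (-7/5, 5)ᵀ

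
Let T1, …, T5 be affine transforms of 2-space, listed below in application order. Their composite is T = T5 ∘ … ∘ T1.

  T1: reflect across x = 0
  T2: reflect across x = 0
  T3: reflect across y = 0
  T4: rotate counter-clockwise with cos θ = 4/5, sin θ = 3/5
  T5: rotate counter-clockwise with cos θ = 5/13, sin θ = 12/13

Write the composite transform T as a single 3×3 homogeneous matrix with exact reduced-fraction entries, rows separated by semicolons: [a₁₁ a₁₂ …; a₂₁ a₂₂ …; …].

T1 = [-1 0 0; 0 1 0; 0 0 1]
T2·T1 = [1 0 0; 0 1 0; 0 0 1]
T3·…·T1 = [1 0 0; 0 -1 0; 0 0 1]
T4·…·T1 = [4/5 3/5 0; 3/5 -4/5 0; 0 0 1]
T5·…·T1 = [-16/65 63/65 0; 63/65 16/65 0; 0 0 1]

T = [-16/65 63/65 0; 63/65 16/65 0; 0 0 1]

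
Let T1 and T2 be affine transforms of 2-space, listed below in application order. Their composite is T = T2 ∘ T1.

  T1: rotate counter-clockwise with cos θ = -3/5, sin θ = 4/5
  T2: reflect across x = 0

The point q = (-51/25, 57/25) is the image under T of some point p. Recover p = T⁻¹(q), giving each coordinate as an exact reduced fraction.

p = (3/5, -3)

T1 = [-3/5 -4/5 0; 4/5 -3/5 0; 0 0 1]
T2·T1 = [3/5 4/5 0; 4/5 -3/5 0; 0 0 1]
det M = -1; M⁻¹ = [3/5 4/5 0; 4/5 -3/5 0; 0 0 1]
M⁻¹ · (-51/25, 57/25)ᵀ = (3/5, -3)ᵀ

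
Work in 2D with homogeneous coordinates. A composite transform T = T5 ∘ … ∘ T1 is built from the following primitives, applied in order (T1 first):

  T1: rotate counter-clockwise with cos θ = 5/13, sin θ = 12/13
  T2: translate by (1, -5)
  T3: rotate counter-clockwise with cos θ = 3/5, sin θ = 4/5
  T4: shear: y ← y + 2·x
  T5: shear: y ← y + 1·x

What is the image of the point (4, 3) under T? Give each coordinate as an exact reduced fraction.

T1 rotate counter-clockwise with cos θ = 5/13, sin θ = 12/13: (4, 3) → (-16/13, 63/13)
T2 translate by (1, -5): (-16/13, 63/13) → (-3/13, -2/13)
T3 rotate counter-clockwise with cos θ = 3/5, sin θ = 4/5: (-3/13, -2/13) → (-1/65, -18/65)
T4 shear: y ← y + 2·x: (-1/65, -18/65) → (-1/65, -4/13)
T5 shear: y ← y + 1·x: (-1/65, -4/13) → (-1/65, -21/65)

T(p) = (-1/65, -21/65)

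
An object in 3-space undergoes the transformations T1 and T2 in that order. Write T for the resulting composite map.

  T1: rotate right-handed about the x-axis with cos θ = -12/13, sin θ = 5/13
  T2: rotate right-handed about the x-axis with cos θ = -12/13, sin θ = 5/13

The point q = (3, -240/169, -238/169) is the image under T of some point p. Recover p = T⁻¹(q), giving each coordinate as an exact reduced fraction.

p = (3, 0, -2)

T1 = [1 0 0 0; 0 -12/13 -5/13 0; 0 5/13 -12/13 0; 0 0 0 1]
T2·T1 = [1 0 0 0; 0 119/169 120/169 0; 0 -120/169 119/169 0; 0 0 0 1]
det M = 1; M⁻¹ = [1 0 0 0; 0 119/169 -120/169 0; 0 120/169 119/169 0; 0 0 0 1]
M⁻¹ · (3, -240/169, -238/169)ᵀ = (3, 0, -2)ᵀ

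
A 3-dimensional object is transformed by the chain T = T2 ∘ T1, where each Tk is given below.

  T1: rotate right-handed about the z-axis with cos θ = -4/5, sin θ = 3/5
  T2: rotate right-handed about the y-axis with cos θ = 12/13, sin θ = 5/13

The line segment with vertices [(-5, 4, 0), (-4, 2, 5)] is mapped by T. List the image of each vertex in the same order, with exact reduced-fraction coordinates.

T1 rotate right-handed about the z-axis with cos θ = -4/5, sin θ = 3/5: (-5, 4, 0) → (8/5, -31/5, 0); (-4, 2, 5) → (2, -4, 5)
T2 rotate right-handed about the y-axis with cos θ = 12/13, sin θ = 5/13: (8/5, -31/5, 0) → (96/65, -31/5, -8/13); (2, -4, 5) → (49/13, -4, 50/13)

image vertices: (96/65, -31/5, -8/13), (49/13, -4, 50/13)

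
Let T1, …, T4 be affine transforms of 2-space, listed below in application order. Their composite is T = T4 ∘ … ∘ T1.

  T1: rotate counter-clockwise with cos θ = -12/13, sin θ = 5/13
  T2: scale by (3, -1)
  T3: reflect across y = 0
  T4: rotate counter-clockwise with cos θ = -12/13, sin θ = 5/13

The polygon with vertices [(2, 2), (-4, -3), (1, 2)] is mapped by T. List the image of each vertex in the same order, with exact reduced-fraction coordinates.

T1 rotate counter-clockwise with cos θ = -12/13, sin θ = 5/13: (2, 2) → (-34/13, -14/13); (-4, -3) → (63/13, 16/13); (1, 2) → (-22/13, -19/13)
T2 scale by (3, -1): (-34/13, -14/13) → (-102/13, 14/13); (63/13, 16/13) → (189/13, -16/13); (-22/13, -19/13) → (-66/13, 19/13)
T3 reflect across y = 0: (-102/13, 14/13) → (-102/13, -14/13); (189/13, -16/13) → (189/13, 16/13); (-66/13, 19/13) → (-66/13, -19/13)
T4 rotate counter-clockwise with cos θ = -12/13, sin θ = 5/13: (-102/13, -14/13) → (1294/169, -342/169); (189/13, 16/13) → (-2348/169, 753/169); (-66/13, -19/13) → (887/169, -102/169)

image vertices: (1294/169, -342/169), (-2348/169, 753/169), (887/169, -102/169)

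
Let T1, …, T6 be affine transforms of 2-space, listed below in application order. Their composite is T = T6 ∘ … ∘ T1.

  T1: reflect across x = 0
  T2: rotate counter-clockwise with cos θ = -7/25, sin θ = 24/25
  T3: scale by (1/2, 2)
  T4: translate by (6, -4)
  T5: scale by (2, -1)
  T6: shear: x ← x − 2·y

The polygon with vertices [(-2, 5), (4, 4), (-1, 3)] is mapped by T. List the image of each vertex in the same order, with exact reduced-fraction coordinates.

image vertices: (18/25, 74/25), (-464/25, 348/25), (33/25, 94/25)

T1 reflect across x = 0: (-2, 5) → (2, 5); (4, 4) → (-4, 4); (-1, 3) → (1, 3)
T2 rotate counter-clockwise with cos θ = -7/25, sin θ = 24/25: (2, 5) → (-134/25, 13/25); (-4, 4) → (-68/25, -124/25); (1, 3) → (-79/25, 3/25)
T3 scale by (1/2, 2): (-134/25, 13/25) → (-67/25, 26/25); (-68/25, -124/25) → (-34/25, -248/25); (-79/25, 3/25) → (-79/50, 6/25)
T4 translate by (6, -4): (-67/25, 26/25) → (83/25, -74/25); (-34/25, -248/25) → (116/25, -348/25); (-79/50, 6/25) → (221/50, -94/25)
T5 scale by (2, -1): (83/25, -74/25) → (166/25, 74/25); (116/25, -348/25) → (232/25, 348/25); (221/50, -94/25) → (221/25, 94/25)
T6 shear: x ← x − 2·y: (166/25, 74/25) → (18/25, 74/25); (232/25, 348/25) → (-464/25, 348/25); (221/25, 94/25) → (33/25, 94/25)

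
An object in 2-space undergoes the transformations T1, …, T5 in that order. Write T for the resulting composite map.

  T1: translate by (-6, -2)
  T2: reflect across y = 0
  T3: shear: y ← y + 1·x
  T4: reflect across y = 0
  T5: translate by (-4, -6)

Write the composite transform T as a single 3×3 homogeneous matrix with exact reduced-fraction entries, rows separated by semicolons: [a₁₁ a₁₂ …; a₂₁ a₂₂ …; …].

T = [1 0 -10; -1 1 -2; 0 0 1]

T1 = [1 0 -6; 0 1 -2; 0 0 1]
T2·T1 = [1 0 -6; 0 -1 2; 0 0 1]
T3·…·T1 = [1 0 -6; 1 -1 -4; 0 0 1]
T4·…·T1 = [1 0 -6; -1 1 4; 0 0 1]
T5·…·T1 = [1 0 -10; -1 1 -2; 0 0 1]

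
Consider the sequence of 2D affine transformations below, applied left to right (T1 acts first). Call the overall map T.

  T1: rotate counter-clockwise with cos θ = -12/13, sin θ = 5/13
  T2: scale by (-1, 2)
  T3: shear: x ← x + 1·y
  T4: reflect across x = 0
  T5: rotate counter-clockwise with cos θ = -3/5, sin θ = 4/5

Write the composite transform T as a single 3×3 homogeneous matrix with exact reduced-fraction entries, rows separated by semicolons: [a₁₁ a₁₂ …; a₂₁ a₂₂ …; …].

T1 = [-12/13 -5/13 0; 5/13 -12/13 0; 0 0 1]
T2·T1 = [12/13 5/13 0; 10/13 -24/13 0; 0 0 1]
T3·…·T1 = [22/13 -19/13 0; 10/13 -24/13 0; 0 0 1]
T4·…·T1 = [-22/13 19/13 0; 10/13 -24/13 0; 0 0 1]
T5·…·T1 = [2/5 3/5 0; -118/65 148/65 0; 0 0 1]

T = [2/5 3/5 0; -118/65 148/65 0; 0 0 1]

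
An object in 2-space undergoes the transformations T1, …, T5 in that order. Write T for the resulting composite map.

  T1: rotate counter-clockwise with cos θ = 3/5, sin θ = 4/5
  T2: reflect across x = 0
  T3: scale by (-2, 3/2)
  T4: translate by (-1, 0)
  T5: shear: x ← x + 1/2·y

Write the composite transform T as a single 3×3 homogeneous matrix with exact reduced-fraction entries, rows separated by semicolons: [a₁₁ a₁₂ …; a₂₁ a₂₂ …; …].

T1 = [3/5 -4/5 0; 4/5 3/5 0; 0 0 1]
T2·T1 = [-3/5 4/5 0; 4/5 3/5 0; 0 0 1]
T3·…·T1 = [6/5 -8/5 0; 6/5 9/10 0; 0 0 1]
T4·…·T1 = [6/5 -8/5 -1; 6/5 9/10 0; 0 0 1]
T5·…·T1 = [9/5 -23/20 -1; 6/5 9/10 0; 0 0 1]

T = [9/5 -23/20 -1; 6/5 9/10 0; 0 0 1]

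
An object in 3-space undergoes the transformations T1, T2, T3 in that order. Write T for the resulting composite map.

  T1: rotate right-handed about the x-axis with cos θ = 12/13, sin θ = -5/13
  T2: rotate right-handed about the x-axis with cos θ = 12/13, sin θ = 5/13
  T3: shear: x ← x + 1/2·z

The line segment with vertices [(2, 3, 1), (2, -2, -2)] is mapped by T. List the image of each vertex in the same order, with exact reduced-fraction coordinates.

T1 rotate right-handed about the x-axis with cos θ = 12/13, sin θ = -5/13: (2, 3, 1) → (2, 41/13, -3/13); (2, -2, -2) → (2, -34/13, -14/13)
T2 rotate right-handed about the x-axis with cos θ = 12/13, sin θ = 5/13: (2, 41/13, -3/13) → (2, 3, 1); (2, -34/13, -14/13) → (2, -2, -2)
T3 shear: x ← x + 1/2·z: (2, 3, 1) → (5/2, 3, 1); (2, -2, -2) → (1, -2, -2)

image vertices: (5/2, 3, 1), (1, -2, -2)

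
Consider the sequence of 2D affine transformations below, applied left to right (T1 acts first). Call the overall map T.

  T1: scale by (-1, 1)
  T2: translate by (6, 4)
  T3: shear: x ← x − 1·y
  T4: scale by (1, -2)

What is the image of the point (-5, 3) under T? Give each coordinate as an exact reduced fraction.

T(p) = (4, -14)

T1 scale by (-1, 1): (-5, 3) → (5, 3)
T2 translate by (6, 4): (5, 3) → (11, 7)
T3 shear: x ← x − 1·y: (11, 7) → (4, 7)
T4 scale by (1, -2): (4, 7) → (4, -14)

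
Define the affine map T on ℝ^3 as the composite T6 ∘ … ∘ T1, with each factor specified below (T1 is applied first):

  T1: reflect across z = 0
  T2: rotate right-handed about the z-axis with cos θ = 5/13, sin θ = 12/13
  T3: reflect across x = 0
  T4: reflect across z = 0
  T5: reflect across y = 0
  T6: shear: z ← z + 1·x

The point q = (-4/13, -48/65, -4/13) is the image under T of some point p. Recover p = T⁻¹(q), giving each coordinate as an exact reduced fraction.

T1 = [1 0 0 0; 0 1 0 0; 0 0 -1 0; 0 0 0 1]
T2·T1 = [5/13 -12/13 0 0; 12/13 5/13 0 0; 0 0 -1 0; 0 0 0 1]
T3·…·T1 = [-5/13 12/13 0 0; 12/13 5/13 0 0; 0 0 -1 0; 0 0 0 1]
T4·…·T1 = [-5/13 12/13 0 0; 12/13 5/13 0 0; 0 0 1 0; 0 0 0 1]
T5·…·T1 = [-5/13 12/13 0 0; -12/13 -5/13 0 0; 0 0 1 0; 0 0 0 1]
T6·…·T1 = [-5/13 12/13 0 0; -12/13 -5/13 0 0; -5/13 12/13 1 0; 0 0 0 1]
det M = 1; M⁻¹ = [-5/13 -12/13 0 0; 12/13 -5/13 0 0; -1 0 1 0; 0 0 0 1]
M⁻¹ · (-4/13, -48/65, -4/13)ᵀ = (4/5, 0, 0)ᵀ

p = (4/5, 0, 0)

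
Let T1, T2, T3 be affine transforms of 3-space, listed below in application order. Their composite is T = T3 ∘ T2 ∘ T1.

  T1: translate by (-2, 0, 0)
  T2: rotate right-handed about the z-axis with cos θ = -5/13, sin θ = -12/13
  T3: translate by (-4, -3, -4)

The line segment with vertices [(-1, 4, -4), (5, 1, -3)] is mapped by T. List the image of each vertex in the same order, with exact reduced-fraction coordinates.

T1 translate by (-2, 0, 0): (-1, 4, -4) → (-3, 4, -4); (5, 1, -3) → (3, 1, -3)
T2 rotate right-handed about the z-axis with cos θ = -5/13, sin θ = -12/13: (-3, 4, -4) → (63/13, 16/13, -4); (3, 1, -3) → (-3/13, -41/13, -3)
T3 translate by (-4, -3, -4): (63/13, 16/13, -4) → (11/13, -23/13, -8); (-3/13, -41/13, -3) → (-55/13, -80/13, -7)

image vertices: (11/13, -23/13, -8), (-55/13, -80/13, -7)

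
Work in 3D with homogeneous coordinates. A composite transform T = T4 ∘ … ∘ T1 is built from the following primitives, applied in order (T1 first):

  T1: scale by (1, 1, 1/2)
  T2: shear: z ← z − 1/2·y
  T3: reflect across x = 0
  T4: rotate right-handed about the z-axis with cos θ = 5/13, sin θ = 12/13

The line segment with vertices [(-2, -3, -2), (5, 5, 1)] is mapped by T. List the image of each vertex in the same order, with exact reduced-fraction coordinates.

T1 scale by (1, 1, 1/2): (-2, -3, -2) → (-2, -3, -1); (5, 5, 1) → (5, 5, 1/2)
T2 shear: z ← z − 1/2·y: (-2, -3, -1) → (-2, -3, 1/2); (5, 5, 1/2) → (5, 5, -2)
T3 reflect across x = 0: (-2, -3, 1/2) → (2, -3, 1/2); (5, 5, -2) → (-5, 5, -2)
T4 rotate right-handed about the z-axis with cos θ = 5/13, sin θ = 12/13: (2, -3, 1/2) → (46/13, 9/13, 1/2); (-5, 5, -2) → (-85/13, -35/13, -2)

image vertices: (46/13, 9/13, 1/2), (-85/13, -35/13, -2)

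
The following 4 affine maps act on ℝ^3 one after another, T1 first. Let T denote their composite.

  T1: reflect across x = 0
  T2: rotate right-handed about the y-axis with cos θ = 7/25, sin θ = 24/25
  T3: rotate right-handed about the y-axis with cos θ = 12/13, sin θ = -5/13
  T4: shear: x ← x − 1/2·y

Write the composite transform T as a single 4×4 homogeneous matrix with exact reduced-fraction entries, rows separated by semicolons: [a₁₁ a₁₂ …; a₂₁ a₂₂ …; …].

T1 = [-1 0 0 0; 0 1 0 0; 0 0 1 0; 0 0 0 1]
T2·T1 = [-7/25 0 24/25 0; 0 1 0 0; 24/25 0 7/25 0; 0 0 0 1]
T3·…·T1 = [-204/325 0 253/325 0; 0 1 0 0; 253/325 0 204/325 0; 0 0 0 1]
T4·…·T1 = [-204/325 -1/2 253/325 0; 0 1 0 0; 253/325 0 204/325 0; 0 0 0 1]

T = [-204/325 -1/2 253/325 0; 0 1 0 0; 253/325 0 204/325 0; 0 0 0 1]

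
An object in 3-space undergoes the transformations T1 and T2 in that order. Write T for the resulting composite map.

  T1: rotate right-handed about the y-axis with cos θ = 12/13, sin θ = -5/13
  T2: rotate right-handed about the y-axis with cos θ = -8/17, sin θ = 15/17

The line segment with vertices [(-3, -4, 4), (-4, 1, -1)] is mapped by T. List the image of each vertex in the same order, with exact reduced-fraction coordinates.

T1 rotate right-handed about the y-axis with cos θ = 12/13, sin θ = -5/13: (-3, -4, 4) → (-56/13, -4, 33/13); (-4, 1, -1) → (-43/13, 1, -32/13)
T2 rotate right-handed about the y-axis with cos θ = -8/17, sin θ = 15/17: (-56/13, -4, 33/13) → (943/221, -4, 576/221); (-43/13, 1, -32/13) → (-8/13, 1, 53/13)

image vertices: (943/221, -4, 576/221), (-8/13, 1, 53/13)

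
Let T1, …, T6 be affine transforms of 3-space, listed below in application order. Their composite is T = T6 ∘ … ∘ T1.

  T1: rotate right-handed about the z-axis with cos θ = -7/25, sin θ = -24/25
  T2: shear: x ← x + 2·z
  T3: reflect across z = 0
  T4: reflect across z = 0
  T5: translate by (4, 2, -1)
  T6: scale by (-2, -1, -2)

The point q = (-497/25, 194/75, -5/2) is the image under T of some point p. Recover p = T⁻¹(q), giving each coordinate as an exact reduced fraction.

T1 = [-7/25 24/25 0 0; -24/25 -7/25 0 0; 0 0 1 0; 0 0 0 1]
T2·T1 = [-7/25 24/25 2 0; -24/25 -7/25 0 0; 0 0 1 0; 0 0 0 1]
T3·…·T1 = [-7/25 24/25 2 0; -24/25 -7/25 0 0; 0 0 -1 0; 0 0 0 1]
T4·…·T1 = [-7/25 24/25 2 0; -24/25 -7/25 0 0; 0 0 1 0; 0 0 0 1]
T5·…·T1 = [-7/25 24/25 2 4; -24/25 -7/25 0 2; 0 0 1 -1; 0 0 0 1]
T6·…·T1 = [14/25 -48/25 -4 -8; 24/25 7/25 0 -2; 0 0 -2 2; 0 0 0 1]
det M = -4; M⁻¹ = [7/50 24/25 -7/25 18/5; -12/25 7/25 24/25 -26/5; 0 0 -1/2 1; 0 0 0 1]
M⁻¹ · (-497/25, 194/75, -5/2)ᵀ = (4, 8/3, 9/4)ᵀ

p = (4, 8/3, 9/4)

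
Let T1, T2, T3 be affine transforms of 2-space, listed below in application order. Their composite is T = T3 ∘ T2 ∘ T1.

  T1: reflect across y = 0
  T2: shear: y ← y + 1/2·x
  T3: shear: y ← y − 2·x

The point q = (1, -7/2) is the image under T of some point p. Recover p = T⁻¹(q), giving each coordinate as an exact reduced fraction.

T1 = [1 0 0; 0 -1 0; 0 0 1]
T2·T1 = [1 0 0; 1/2 -1 0; 0 0 1]
T3·…·T1 = [1 0 0; -3/2 -1 0; 0 0 1]
det M = -1; M⁻¹ = [1 0 0; -3/2 -1 0; 0 0 1]
M⁻¹ · (1, -7/2)ᵀ = (1, 2)ᵀ

p = (1, 2)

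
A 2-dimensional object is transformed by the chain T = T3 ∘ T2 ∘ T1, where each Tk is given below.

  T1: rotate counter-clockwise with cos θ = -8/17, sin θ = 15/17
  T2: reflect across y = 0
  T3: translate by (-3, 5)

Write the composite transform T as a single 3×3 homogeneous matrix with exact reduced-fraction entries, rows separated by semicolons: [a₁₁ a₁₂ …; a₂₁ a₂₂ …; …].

T = [-8/17 -15/17 -3; -15/17 8/17 5; 0 0 1]

T1 = [-8/17 -15/17 0; 15/17 -8/17 0; 0 0 1]
T2·T1 = [-8/17 -15/17 0; -15/17 8/17 0; 0 0 1]
T3·…·T1 = [-8/17 -15/17 -3; -15/17 8/17 5; 0 0 1]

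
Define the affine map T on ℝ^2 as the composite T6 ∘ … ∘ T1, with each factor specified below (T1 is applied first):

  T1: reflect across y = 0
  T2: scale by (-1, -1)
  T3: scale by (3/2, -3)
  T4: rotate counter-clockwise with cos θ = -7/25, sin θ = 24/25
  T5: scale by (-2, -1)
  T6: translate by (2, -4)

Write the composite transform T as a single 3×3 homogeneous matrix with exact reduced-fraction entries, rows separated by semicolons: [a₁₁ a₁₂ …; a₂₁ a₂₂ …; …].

T = [-21/25 -144/25 2; 36/25 -21/25 -4; 0 0 1]

T1 = [1 0 0; 0 -1 0; 0 0 1]
T2·T1 = [-1 0 0; 0 1 0; 0 0 1]
T3·…·T1 = [-3/2 0 0; 0 -3 0; 0 0 1]
T4·…·T1 = [21/50 72/25 0; -36/25 21/25 0; 0 0 1]
T5·…·T1 = [-21/25 -144/25 0; 36/25 -21/25 0; 0 0 1]
T6·…·T1 = [-21/25 -144/25 2; 36/25 -21/25 -4; 0 0 1]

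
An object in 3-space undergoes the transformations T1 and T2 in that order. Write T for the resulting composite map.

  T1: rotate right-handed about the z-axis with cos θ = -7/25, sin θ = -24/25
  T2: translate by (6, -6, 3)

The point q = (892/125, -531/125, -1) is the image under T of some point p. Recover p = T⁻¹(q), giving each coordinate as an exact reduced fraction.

p = (-2, 3/5, -4)

T1 = [-7/25 24/25 0 0; -24/25 -7/25 0 0; 0 0 1 0; 0 0 0 1]
T2·T1 = [-7/25 24/25 0 6; -24/25 -7/25 0 -6; 0 0 1 3; 0 0 0 1]
det M = 1; M⁻¹ = [-7/25 -24/25 0 -102/25; 24/25 -7/25 0 -186/25; 0 0 1 -3; 0 0 0 1]
M⁻¹ · (892/125, -531/125, -1)ᵀ = (-2, 3/5, -4)ᵀ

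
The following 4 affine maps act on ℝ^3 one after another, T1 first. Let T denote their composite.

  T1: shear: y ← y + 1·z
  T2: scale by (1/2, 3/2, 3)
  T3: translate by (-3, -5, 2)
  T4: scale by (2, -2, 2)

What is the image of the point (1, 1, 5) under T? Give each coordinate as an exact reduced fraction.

T1 shear: y ← y + 1·z: (1, 1, 5) → (1, 6, 5)
T2 scale by (1/2, 3/2, 3): (1, 6, 5) → (1/2, 9, 15)
T3 translate by (-3, -5, 2): (1/2, 9, 15) → (-5/2, 4, 17)
T4 scale by (2, -2, 2): (-5/2, 4, 17) → (-5, -8, 34)

T(p) = (-5, -8, 34)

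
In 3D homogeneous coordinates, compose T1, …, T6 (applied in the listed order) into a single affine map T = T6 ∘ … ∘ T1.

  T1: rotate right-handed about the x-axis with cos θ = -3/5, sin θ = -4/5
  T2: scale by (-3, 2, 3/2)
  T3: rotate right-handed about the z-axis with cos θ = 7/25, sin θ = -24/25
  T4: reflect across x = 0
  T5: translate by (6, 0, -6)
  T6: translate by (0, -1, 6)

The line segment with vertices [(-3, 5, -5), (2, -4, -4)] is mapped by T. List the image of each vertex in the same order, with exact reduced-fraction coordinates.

T1 rotate right-handed about the x-axis with cos θ = -3/5, sin θ = -4/5: (-3, 5, -5) → (-3, -7, -1); (2, -4, -4) → (2, -4/5, 28/5)
T2 scale by (-3, 2, 3/2): (-3, -7, -1) → (9, -14, -3/2); (2, -4/5, 28/5) → (-6, -8/5, 42/5)
T3 rotate right-handed about the z-axis with cos θ = 7/25, sin θ = -24/25: (9, -14, -3/2) → (-273/25, -314/25, -3/2); (-6, -8/5, 42/5) → (-402/125, 664/125, 42/5)
T4 reflect across x = 0: (-273/25, -314/25, -3/2) → (273/25, -314/25, -3/2); (-402/125, 664/125, 42/5) → (402/125, 664/125, 42/5)
T5 translate by (6, 0, -6): (273/25, -314/25, -3/2) → (423/25, -314/25, -15/2); (402/125, 664/125, 42/5) → (1152/125, 664/125, 12/5)
T6 translate by (0, -1, 6): (423/25, -314/25, -15/2) → (423/25, -339/25, -3/2); (1152/125, 664/125, 12/5) → (1152/125, 539/125, 42/5)

image vertices: (423/25, -339/25, -3/2), (1152/125, 539/125, 42/5)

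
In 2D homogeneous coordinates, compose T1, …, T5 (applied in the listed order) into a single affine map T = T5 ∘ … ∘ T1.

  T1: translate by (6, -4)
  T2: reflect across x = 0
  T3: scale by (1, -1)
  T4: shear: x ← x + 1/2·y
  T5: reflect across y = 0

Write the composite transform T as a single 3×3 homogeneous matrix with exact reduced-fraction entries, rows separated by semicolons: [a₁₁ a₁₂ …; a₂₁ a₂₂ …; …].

T = [-1 -1/2 -4; 0 1 -4; 0 0 1]

T1 = [1 0 6; 0 1 -4; 0 0 1]
T2·T1 = [-1 0 -6; 0 1 -4; 0 0 1]
T3·…·T1 = [-1 0 -6; 0 -1 4; 0 0 1]
T4·…·T1 = [-1 -1/2 -4; 0 -1 4; 0 0 1]
T5·…·T1 = [-1 -1/2 -4; 0 1 -4; 0 0 1]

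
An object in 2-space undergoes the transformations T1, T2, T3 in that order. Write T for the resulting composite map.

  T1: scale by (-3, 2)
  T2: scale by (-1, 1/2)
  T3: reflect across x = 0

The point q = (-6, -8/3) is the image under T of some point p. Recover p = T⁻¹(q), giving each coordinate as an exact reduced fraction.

p = (2, -8/3)

T1 = [-3 0 0; 0 2 0; 0 0 1]
T2·T1 = [3 0 0; 0 1 0; 0 0 1]
T3·…·T1 = [-3 0 0; 0 1 0; 0 0 1]
det M = -3; M⁻¹ = [-1/3 0 0; 0 1 0; 0 0 1]
M⁻¹ · (-6, -8/3)ᵀ = (2, -8/3)ᵀ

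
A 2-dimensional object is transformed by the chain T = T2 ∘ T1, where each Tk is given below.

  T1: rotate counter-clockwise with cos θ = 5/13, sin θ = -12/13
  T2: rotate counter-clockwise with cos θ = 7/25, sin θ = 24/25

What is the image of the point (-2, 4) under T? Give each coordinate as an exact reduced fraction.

T1 rotate counter-clockwise with cos θ = 5/13, sin θ = -12/13: (-2, 4) → (38/13, 44/13)
T2 rotate counter-clockwise with cos θ = 7/25, sin θ = 24/25: (38/13, 44/13) → (-158/65, 244/65)

T(p) = (-158/65, 244/65)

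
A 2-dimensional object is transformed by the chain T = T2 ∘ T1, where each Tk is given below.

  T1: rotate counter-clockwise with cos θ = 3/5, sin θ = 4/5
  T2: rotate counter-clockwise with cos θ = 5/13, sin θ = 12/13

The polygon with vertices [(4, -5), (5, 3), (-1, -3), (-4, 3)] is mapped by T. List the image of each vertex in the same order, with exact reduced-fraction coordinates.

image vertices: (148/65, 389/65), (-333/65, 181/65), (201/65, 43/65), (-36/65, -323/65)

T1 rotate counter-clockwise with cos θ = 3/5, sin θ = 4/5: (4, -5) → (32/5, 1/5); (5, 3) → (3/5, 29/5); (-1, -3) → (9/5, -13/5); (-4, 3) → (-24/5, -7/5)
T2 rotate counter-clockwise with cos θ = 5/13, sin θ = 12/13: (32/5, 1/5) → (148/65, 389/65); (3/5, 29/5) → (-333/65, 181/65); (9/5, -13/5) → (201/65, 43/65); (-24/5, -7/5) → (-36/65, -323/65)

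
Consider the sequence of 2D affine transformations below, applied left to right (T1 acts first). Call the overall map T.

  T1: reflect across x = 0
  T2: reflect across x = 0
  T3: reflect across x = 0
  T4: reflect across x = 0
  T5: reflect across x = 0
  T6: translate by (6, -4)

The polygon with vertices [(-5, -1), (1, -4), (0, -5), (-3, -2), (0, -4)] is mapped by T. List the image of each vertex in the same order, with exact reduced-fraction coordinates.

T1 reflect across x = 0: (-5, -1) → (5, -1); (1, -4) → (-1, -4); (0, -5) → (0, -5); (-3, -2) → (3, -2); (0, -4) → (0, -4)
T2 reflect across x = 0: (5, -1) → (-5, -1); (-1, -4) → (1, -4); (0, -5) → (0, -5); (3, -2) → (-3, -2); (0, -4) → (0, -4)
T3 reflect across x = 0: (-5, -1) → (5, -1); (1, -4) → (-1, -4); (0, -5) → (0, -5); (-3, -2) → (3, -2); (0, -4) → (0, -4)
T4 reflect across x = 0: (5, -1) → (-5, -1); (-1, -4) → (1, -4); (0, -5) → (0, -5); (3, -2) → (-3, -2); (0, -4) → (0, -4)
T5 reflect across x = 0: (-5, -1) → (5, -1); (1, -4) → (-1, -4); (0, -5) → (0, -5); (-3, -2) → (3, -2); (0, -4) → (0, -4)
T6 translate by (6, -4): (5, -1) → (11, -5); (-1, -4) → (5, -8); (0, -5) → (6, -9); (3, -2) → (9, -6); (0, -4) → (6, -8)

image vertices: (11, -5), (5, -8), (6, -9), (9, -6), (6, -8)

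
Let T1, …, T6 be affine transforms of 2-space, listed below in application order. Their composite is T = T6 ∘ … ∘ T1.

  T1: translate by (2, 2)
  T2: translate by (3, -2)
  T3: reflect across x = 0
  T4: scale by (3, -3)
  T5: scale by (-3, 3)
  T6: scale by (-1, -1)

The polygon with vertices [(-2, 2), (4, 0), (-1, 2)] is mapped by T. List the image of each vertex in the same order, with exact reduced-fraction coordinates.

T1 translate by (2, 2): (-2, 2) → (0, 4); (4, 0) → (6, 2); (-1, 2) → (1, 4)
T2 translate by (3, -2): (0, 4) → (3, 2); (6, 2) → (9, 0); (1, 4) → (4, 2)
T3 reflect across x = 0: (3, 2) → (-3, 2); (9, 0) → (-9, 0); (4, 2) → (-4, 2)
T4 scale by (3, -3): (-3, 2) → (-9, -6); (-9, 0) → (-27, 0); (-4, 2) → (-12, -6)
T5 scale by (-3, 3): (-9, -6) → (27, -18); (-27, 0) → (81, 0); (-12, -6) → (36, -18)
T6 scale by (-1, -1): (27, -18) → (-27, 18); (81, 0) → (-81, 0); (36, -18) → (-36, 18)

image vertices: (-27, 18), (-81, 0), (-36, 18)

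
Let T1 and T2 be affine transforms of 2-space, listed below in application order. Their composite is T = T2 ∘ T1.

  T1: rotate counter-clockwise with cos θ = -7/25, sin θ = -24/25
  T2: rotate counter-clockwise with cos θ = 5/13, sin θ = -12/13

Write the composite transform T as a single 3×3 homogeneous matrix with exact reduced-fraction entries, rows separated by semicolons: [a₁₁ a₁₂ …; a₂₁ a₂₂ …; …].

T1 = [-7/25 24/25 0; -24/25 -7/25 0; 0 0 1]
T2·T1 = [-323/325 36/325 0; -36/325 -323/325 0; 0 0 1]

T = [-323/325 36/325 0; -36/325 -323/325 0; 0 0 1]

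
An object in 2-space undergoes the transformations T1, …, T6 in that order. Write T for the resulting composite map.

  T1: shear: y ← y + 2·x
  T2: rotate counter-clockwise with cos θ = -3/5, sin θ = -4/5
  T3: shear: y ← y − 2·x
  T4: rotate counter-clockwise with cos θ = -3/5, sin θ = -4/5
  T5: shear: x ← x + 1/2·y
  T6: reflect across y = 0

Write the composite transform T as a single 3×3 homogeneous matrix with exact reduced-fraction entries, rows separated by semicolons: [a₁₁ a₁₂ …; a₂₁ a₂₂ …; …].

T1 = [1 0 0; 2 1 0; 0 0 1]
T2·T1 = [1 4/5 0; -2 -3/5 0; 0 0 1]
T3·…·T1 = [1 4/5 0; -4 -11/5 0; 0 0 1]
T4·…·T1 = [-19/5 -56/25 0; 8/5 17/25 0; 0 0 1]
T5·…·T1 = [-3 -19/10 0; 8/5 17/25 0; 0 0 1]
T6·…·T1 = [-3 -19/10 0; -8/5 -17/25 0; 0 0 1]

T = [-3 -19/10 0; -8/5 -17/25 0; 0 0 1]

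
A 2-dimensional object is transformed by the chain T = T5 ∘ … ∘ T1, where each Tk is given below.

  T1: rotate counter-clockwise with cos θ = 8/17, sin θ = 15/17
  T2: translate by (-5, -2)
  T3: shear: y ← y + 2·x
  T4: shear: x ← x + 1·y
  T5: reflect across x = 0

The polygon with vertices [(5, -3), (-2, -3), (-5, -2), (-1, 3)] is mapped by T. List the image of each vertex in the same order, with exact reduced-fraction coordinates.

image vertices: (-1, 1), (256/17, -200/17), (410/17, -315/17), (439/17, -301/17)

T1 rotate counter-clockwise with cos θ = 8/17, sin θ = 15/17: (5, -3) → (5, 3); (-2, -3) → (29/17, -54/17); (-5, -2) → (-10/17, -91/17); (-1, 3) → (-53/17, 9/17)
T2 translate by (-5, -2): (5, 3) → (0, 1); (29/17, -54/17) → (-56/17, -88/17); (-10/17, -91/17) → (-95/17, -125/17); (-53/17, 9/17) → (-138/17, -25/17)
T3 shear: y ← y + 2·x: (0, 1) → (0, 1); (-56/17, -88/17) → (-56/17, -200/17); (-95/17, -125/17) → (-95/17, -315/17); (-138/17, -25/17) → (-138/17, -301/17)
T4 shear: x ← x + 1·y: (0, 1) → (1, 1); (-56/17, -200/17) → (-256/17, -200/17); (-95/17, -315/17) → (-410/17, -315/17); (-138/17, -301/17) → (-439/17, -301/17)
T5 reflect across x = 0: (1, 1) → (-1, 1); (-256/17, -200/17) → (256/17, -200/17); (-410/17, -315/17) → (410/17, -315/17); (-439/17, -301/17) → (439/17, -301/17)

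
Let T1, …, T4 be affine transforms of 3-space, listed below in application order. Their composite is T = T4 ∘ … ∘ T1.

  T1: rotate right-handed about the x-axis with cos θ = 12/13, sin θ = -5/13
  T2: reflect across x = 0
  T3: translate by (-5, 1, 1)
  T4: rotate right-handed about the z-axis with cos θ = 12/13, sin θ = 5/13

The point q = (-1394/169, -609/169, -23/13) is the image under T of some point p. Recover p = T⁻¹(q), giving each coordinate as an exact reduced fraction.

p = (4, 0, -3)

T1 = [1 0 0 0; 0 12/13 5/13 0; 0 -5/13 12/13 0; 0 0 0 1]
T2·T1 = [-1 0 0 0; 0 12/13 5/13 0; 0 -5/13 12/13 0; 0 0 0 1]
T3·…·T1 = [-1 0 0 -5; 0 12/13 5/13 1; 0 -5/13 12/13 1; 0 0 0 1]
T4·…·T1 = [-12/13 -60/169 -25/169 -5; -5/13 144/169 60/169 -1; 0 -5/13 12/13 1; 0 0 0 1]
det M = -1; M⁻¹ = [-12/13 -5/13 0 -5; -60/169 144/169 -5/13 -7/13; -25/169 60/169 12/13 -17/13; 0 0 0 1]
M⁻¹ · (-1394/169, -609/169, -23/13)ᵀ = (4, 0, -3)ᵀ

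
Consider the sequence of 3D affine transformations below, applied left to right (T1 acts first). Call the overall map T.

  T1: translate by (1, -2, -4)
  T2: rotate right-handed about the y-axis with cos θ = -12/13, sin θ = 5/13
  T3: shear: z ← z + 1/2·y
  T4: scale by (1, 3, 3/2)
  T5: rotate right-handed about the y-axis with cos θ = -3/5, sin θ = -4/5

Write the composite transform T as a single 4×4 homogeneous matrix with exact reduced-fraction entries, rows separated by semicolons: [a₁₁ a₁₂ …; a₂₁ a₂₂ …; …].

T = [66/65 -3/5 57/65 -84/65; 0 3 0 -6; -51/130 -9/20 74/65 -263/65; 0 0 0 1]

T1 = [1 0 0 1; 0 1 0 -2; 0 0 1 -4; 0 0 0 1]
T2·T1 = [-12/13 0 5/13 -32/13; 0 1 0 -2; -5/13 0 -12/13 43/13; 0 0 0 1]
T3·…·T1 = [-12/13 0 5/13 -32/13; 0 1 0 -2; -5/13 1/2 -12/13 30/13; 0 0 0 1]
T4·…·T1 = [-12/13 0 5/13 -32/13; 0 3 0 -6; -15/26 3/4 -18/13 45/13; 0 0 0 1]
T5·…·T1 = [66/65 -3/5 57/65 -84/65; 0 3 0 -6; -51/130 -9/20 74/65 -263/65; 0 0 0 1]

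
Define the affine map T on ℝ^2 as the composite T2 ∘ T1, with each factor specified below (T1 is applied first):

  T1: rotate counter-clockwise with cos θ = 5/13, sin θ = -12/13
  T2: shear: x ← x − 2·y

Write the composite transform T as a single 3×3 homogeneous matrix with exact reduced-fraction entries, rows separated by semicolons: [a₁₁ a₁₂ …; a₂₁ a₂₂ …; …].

T1 = [5/13 12/13 0; -12/13 5/13 0; 0 0 1]
T2·T1 = [29/13 2/13 0; -12/13 5/13 0; 0 0 1]

T = [29/13 2/13 0; -12/13 5/13 0; 0 0 1]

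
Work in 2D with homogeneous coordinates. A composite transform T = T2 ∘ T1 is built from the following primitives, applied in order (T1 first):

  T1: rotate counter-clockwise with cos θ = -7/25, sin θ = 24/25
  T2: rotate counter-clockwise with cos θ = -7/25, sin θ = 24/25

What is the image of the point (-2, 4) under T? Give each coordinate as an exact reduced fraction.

T(p) = (2398/625, -1436/625)

T1 rotate counter-clockwise with cos θ = -7/25, sin θ = 24/25: (-2, 4) → (-82/25, -76/25)
T2 rotate counter-clockwise with cos θ = -7/25, sin θ = 24/25: (-82/25, -76/25) → (2398/625, -1436/625)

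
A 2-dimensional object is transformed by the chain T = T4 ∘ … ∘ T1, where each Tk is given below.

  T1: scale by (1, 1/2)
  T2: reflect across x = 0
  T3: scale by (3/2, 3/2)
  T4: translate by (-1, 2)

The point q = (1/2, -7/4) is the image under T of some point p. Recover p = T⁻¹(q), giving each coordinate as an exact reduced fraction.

T1 = [1 0 0; 0 1/2 0; 0 0 1]
T2·T1 = [-1 0 0; 0 1/2 0; 0 0 1]
T3·…·T1 = [-3/2 0 0; 0 3/4 0; 0 0 1]
T4·…·T1 = [-3/2 0 -1; 0 3/4 2; 0 0 1]
det M = -9/8; M⁻¹ = [-2/3 0 -2/3; 0 4/3 -8/3; 0 0 1]
M⁻¹ · (1/2, -7/4)ᵀ = (-1, -5)ᵀ

p = (-1, -5)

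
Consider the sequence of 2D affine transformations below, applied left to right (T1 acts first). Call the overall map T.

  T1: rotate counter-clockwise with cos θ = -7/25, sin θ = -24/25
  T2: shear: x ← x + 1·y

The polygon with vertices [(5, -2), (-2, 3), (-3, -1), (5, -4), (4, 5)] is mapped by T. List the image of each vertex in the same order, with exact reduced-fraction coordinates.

image vertices: (-189/25, -106/25), (113/25, 27/25), (76/25, 79/25), (-223/25, -92/25), (-39/25, -131/25)

T1 rotate counter-clockwise with cos θ = -7/25, sin θ = -24/25: (5, -2) → (-83/25, -106/25); (-2, 3) → (86/25, 27/25); (-3, -1) → (-3/25, 79/25); (5, -4) → (-131/25, -92/25); (4, 5) → (92/25, -131/25)
T2 shear: x ← x + 1·y: (-83/25, -106/25) → (-189/25, -106/25); (86/25, 27/25) → (113/25, 27/25); (-3/25, 79/25) → (76/25, 79/25); (-131/25, -92/25) → (-223/25, -92/25); (92/25, -131/25) → (-39/25, -131/25)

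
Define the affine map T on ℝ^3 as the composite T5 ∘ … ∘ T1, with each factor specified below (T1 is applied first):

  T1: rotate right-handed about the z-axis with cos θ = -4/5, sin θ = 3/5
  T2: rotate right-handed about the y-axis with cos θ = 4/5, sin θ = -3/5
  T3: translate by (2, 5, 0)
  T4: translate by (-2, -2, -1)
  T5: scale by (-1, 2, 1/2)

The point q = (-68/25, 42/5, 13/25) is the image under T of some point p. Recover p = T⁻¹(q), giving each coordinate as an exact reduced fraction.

p = (-2, -3, 0)

T1 = [-4/5 -3/5 0 0; 3/5 -4/5 0 0; 0 0 1 0; 0 0 0 1]
T2·T1 = [-16/25 -12/25 -3/5 0; 3/5 -4/5 0 0; -12/25 -9/25 4/5 0; 0 0 0 1]
T3·…·T1 = [-16/25 -12/25 -3/5 2; 3/5 -4/5 0 5; -12/25 -9/25 4/5 0; 0 0 0 1]
T4·…·T1 = [-16/25 -12/25 -3/5 0; 3/5 -4/5 0 3; -12/25 -9/25 4/5 -1; 0 0 0 1]
T5·…·T1 = [16/25 12/25 3/5 0; 6/5 -8/5 0 6; -6/25 -9/50 2/5 -1/2; 0 0 0 1]
det M = -1; M⁻¹ = [16/25 3/10 -24/25 -57/25; 12/25 -2/5 -18/25 51/25; 3/5 0 8/5 4/5; 0 0 0 1]
M⁻¹ · (-68/25, 42/5, 13/25)ᵀ = (-2, -3, 0)ᵀ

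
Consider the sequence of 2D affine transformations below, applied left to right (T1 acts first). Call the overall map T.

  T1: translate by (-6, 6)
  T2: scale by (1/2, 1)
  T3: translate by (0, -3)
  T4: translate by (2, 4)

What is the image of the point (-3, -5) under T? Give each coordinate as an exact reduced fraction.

T1 translate by (-6, 6): (-3, -5) → (-9, 1)
T2 scale by (1/2, 1): (-9, 1) → (-9/2, 1)
T3 translate by (0, -3): (-9/2, 1) → (-9/2, -2)
T4 translate by (2, 4): (-9/2, -2) → (-5/2, 2)

T(p) = (-5/2, 2)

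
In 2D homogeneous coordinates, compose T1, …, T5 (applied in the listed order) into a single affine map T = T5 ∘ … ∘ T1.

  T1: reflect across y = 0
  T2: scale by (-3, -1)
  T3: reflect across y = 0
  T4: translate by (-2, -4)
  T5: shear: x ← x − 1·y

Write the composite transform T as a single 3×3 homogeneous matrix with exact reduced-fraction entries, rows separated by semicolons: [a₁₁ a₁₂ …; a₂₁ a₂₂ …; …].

T = [-3 1 2; 0 -1 -4; 0 0 1]

T1 = [1 0 0; 0 -1 0; 0 0 1]
T2·T1 = [-3 0 0; 0 1 0; 0 0 1]
T3·…·T1 = [-3 0 0; 0 -1 0; 0 0 1]
T4·…·T1 = [-3 0 -2; 0 -1 -4; 0 0 1]
T5·…·T1 = [-3 1 2; 0 -1 -4; 0 0 1]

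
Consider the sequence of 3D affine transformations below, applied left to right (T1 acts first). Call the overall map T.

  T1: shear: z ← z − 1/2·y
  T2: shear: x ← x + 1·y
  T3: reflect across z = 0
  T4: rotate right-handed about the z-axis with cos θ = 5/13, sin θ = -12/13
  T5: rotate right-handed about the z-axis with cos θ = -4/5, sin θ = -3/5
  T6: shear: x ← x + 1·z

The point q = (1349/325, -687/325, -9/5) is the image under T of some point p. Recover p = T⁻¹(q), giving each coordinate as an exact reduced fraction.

p = (-5, -6/5, 6/5)

T1 = [1 0 0 0; 0 1 0 0; 0 -1/2 1 0; 0 0 0 1]
T2·T1 = [1 1 0 0; 0 1 0 0; 0 -1/2 1 0; 0 0 0 1]
T3·…·T1 = [1 1 0 0; 0 1 0 0; 0 1/2 -1 0; 0 0 0 1]
T4·…·T1 = [5/13 17/13 0 0; -12/13 -7/13 0 0; 0 1/2 -1 0; 0 0 0 1]
T5·…·T1 = [-56/65 -89/65 0 0; 33/65 -23/65 0 0; 0 1/2 -1 0; 0 0 0 1]
T6·…·T1 = [-56/65 -113/130 -1 0; 33/65 -23/65 0 0; 0 1/2 -1 0; 0 0 0 1]
det M = -1; M⁻¹ = [-23/65 89/65 23/65 0; -33/65 -56/65 33/65 0; -33/130 -28/65 -97/130 0; 0 0 0 1]
M⁻¹ · (1349/325, -687/325, -9/5)ᵀ = (-5, -6/5, 6/5)ᵀ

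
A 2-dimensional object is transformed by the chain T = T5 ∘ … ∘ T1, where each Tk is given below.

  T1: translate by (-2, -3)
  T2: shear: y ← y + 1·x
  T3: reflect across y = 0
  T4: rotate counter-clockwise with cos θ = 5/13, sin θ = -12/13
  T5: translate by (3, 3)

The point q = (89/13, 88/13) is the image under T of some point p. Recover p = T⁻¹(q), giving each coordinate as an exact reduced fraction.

p = (0, 0)

T1 = [1 0 -2; 0 1 -3; 0 0 1]
T2·T1 = [1 0 -2; 1 1 -5; 0 0 1]
T3·…·T1 = [1 0 -2; -1 -1 5; 0 0 1]
T4·…·T1 = [-7/13 -12/13 50/13; -17/13 -5/13 49/13; 0 0 1]
T5·…·T1 = [-7/13 -12/13 89/13; -17/13 -5/13 88/13; 0 0 1]
det M = -1; M⁻¹ = [5/13 -12/13 47/13; -17/13 7/13 69/13; 0 0 1]
M⁻¹ · (89/13, 88/13)ᵀ = (0, 0)ᵀ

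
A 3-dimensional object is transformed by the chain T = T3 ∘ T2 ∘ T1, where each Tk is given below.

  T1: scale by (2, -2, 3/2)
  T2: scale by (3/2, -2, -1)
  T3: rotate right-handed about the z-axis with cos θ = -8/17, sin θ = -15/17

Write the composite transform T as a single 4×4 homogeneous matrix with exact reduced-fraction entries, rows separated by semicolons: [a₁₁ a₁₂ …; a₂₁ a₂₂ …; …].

T = [-24/17 60/17 0 0; -45/17 -32/17 0 0; 0 0 -3/2 0; 0 0 0 1]

T1 = [2 0 0 0; 0 -2 0 0; 0 0 3/2 0; 0 0 0 1]
T2·T1 = [3 0 0 0; 0 4 0 0; 0 0 -3/2 0; 0 0 0 1]
T3·…·T1 = [-24/17 60/17 0 0; -45/17 -32/17 0 0; 0 0 -3/2 0; 0 0 0 1]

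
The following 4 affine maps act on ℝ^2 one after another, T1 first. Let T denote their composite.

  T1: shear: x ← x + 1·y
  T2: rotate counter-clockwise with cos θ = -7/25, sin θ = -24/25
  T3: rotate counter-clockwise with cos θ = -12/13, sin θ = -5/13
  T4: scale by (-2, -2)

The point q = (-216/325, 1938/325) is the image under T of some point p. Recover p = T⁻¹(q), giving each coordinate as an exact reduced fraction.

T1 = [1 1 0; 0 1 0; 0 0 1]
T2·T1 = [-7/25 17/25 0; -24/25 -31/25 0; 0 0 1]
T3·…·T1 = [-36/325 -359/325 0; 323/325 287/325 0; 0 0 1]
T4·…·T1 = [72/325 718/325 0; -646/325 -574/325 0; 0 0 1]
det M = 4; M⁻¹ = [-287/650 -359/650 0; 323/650 18/325 0; 0 0 1]
M⁻¹ · (-216/325, 1938/325)ᵀ = (-3, 0)ᵀ

p = (-3, 0)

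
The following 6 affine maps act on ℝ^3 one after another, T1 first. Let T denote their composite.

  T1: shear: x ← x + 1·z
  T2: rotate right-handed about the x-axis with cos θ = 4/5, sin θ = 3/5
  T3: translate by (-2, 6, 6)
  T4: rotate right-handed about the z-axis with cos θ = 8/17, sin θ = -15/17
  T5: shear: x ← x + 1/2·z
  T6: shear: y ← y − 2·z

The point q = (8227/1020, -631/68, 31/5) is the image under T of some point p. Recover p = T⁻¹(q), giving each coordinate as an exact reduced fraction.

T1 = [1 0 1 0; 0 1 0 0; 0 0 1 0; 0 0 0 1]
T2·T1 = [1 0 1 0; 0 4/5 -3/5 0; 0 3/5 4/5 0; 0 0 0 1]
T3·…·T1 = [1 0 1 -2; 0 4/5 -3/5 6; 0 3/5 4/5 6; 0 0 0 1]
T4·…·T1 = [8/17 12/17 -1/17 74/17; -15/17 32/85 -99/85 78/17; 0 3/5 4/5 6; 0 0 0 1]
T5·…·T1 = [8/17 171/170 29/85 125/17; -15/17 32/85 -99/85 78/17; 0 3/5 4/5 6; 0 0 0 1]
T6·…·T1 = [8/17 171/170 29/85 125/17; -15/17 -14/17 -47/17 -126/17; 0 3/5 4/5 6; 0 0 0 1]
det M = 1; M⁻¹ = [1 -3/5 -5/2 16/5; 12/17 32/85 1 -42/5; -9/17 -24/85 1/2 -6/5; 0 0 0 1]
M⁻¹ · (8227/1020, -631/68, 31/5)ᵀ = (4/3, 0, 1/4)ᵀ

p = (4/3, 0, 1/4)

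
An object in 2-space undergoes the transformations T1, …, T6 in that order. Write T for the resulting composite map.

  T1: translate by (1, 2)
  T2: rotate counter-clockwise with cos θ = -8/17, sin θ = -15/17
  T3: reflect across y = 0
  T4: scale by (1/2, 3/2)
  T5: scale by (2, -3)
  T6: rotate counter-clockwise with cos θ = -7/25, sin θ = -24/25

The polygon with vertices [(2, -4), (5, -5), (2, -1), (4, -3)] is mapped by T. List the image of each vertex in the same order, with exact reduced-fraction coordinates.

T1 translate by (1, 2): (2, -4) → (3, -2); (5, -5) → (6, -3); (2, -1) → (3, 1); (4, -3) → (5, -1)
T2 rotate counter-clockwise with cos θ = -8/17, sin θ = -15/17: (3, -2) → (-54/17, -29/17); (6, -3) → (-93/17, -66/17); (3, 1) → (-9/17, -53/17); (5, -1) → (-55/17, -67/17)
T3 reflect across y = 0: (-54/17, -29/17) → (-54/17, 29/17); (-93/17, -66/17) → (-93/17, 66/17); (-9/17, -53/17) → (-9/17, 53/17); (-55/17, -67/17) → (-55/17, 67/17)
T4 scale by (1/2, 3/2): (-54/17, 29/17) → (-27/17, 87/34); (-93/17, 66/17) → (-93/34, 99/17); (-9/17, 53/17) → (-9/34, 159/34); (-55/17, 67/17) → (-55/34, 201/34)
T5 scale by (2, -3): (-27/17, 87/34) → (-54/17, -261/34); (-93/34, 99/17) → (-93/17, -297/17); (-9/34, 159/34) → (-9/17, -477/34); (-55/34, 201/34) → (-55/17, -603/34)
T6 rotate counter-clockwise with cos θ = -7/25, sin θ = -24/25: (-54/17, -261/34) → (-162/25, 4419/850); (-93/17, -297/17) → (-381/25, 4311/425); (-9/17, -477/34) → (-333/25, 3771/850); (-55/17, -603/34) → (-403/25, 6861/850)

image vertices: (-162/25, 4419/850), (-381/25, 4311/425), (-333/25, 3771/850), (-403/25, 6861/850)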